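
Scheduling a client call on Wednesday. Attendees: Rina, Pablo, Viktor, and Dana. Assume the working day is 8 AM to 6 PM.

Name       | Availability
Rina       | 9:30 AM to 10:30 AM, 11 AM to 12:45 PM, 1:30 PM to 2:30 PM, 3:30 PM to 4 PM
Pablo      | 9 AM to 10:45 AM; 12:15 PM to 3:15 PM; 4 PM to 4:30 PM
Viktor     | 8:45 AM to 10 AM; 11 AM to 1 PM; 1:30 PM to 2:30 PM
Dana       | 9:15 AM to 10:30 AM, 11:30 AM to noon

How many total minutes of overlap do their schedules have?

30

Rina ∩ Pablo: 09:30-10:30, 12:15-12:45, 13:30-14:30.
Rina ∩ Pablo ∩ Viktor: 09:30-10:00, 12:15-12:45, 13:30-14:30.
Rina ∩ Pablo ∩ Viktor ∩ Dana: 09:30-10:00.
That's a single block of 30 minutes.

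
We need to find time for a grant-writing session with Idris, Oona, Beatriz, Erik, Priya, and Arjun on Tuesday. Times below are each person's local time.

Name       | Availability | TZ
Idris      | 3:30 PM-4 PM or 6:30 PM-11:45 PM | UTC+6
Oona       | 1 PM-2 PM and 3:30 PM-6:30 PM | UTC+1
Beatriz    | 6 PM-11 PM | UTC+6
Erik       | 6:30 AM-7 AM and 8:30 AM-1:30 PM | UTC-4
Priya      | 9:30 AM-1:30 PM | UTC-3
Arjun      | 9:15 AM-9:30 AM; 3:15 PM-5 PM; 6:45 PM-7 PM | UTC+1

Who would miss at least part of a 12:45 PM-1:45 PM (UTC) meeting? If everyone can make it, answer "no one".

Arjun, Oona

Idris in UTC: 09:30-10:00, 12:30-17:45 (subtract 6h to convert from UTC+6).
Oona in UTC: 12:00-13:00, 14:30-17:30 (subtract 1h to convert from UTC+1).
Beatriz in UTC: 12:00-17:00 (subtract 6h to convert from UTC+6).
Erik in UTC: 10:30-11:00, 12:30-17:30 (add 4h to convert from UTC-4).
Priya in UTC: 12:30-16:30 (add 3h to convert from UTC-3).
Arjun in UTC: 08:15-08:30, 14:15-16:00, 17:45-18:00 (subtract 1h to convert from UTC+1).
Idris: free for 12:45-13:45. Oona: not fully free for 12:45-13:45. Beatriz: free for 12:45-13:45. Erik: free for 12:45-13:45. Priya: free for 12:45-13:45. Arjun: not fully free for 12:45-13:45.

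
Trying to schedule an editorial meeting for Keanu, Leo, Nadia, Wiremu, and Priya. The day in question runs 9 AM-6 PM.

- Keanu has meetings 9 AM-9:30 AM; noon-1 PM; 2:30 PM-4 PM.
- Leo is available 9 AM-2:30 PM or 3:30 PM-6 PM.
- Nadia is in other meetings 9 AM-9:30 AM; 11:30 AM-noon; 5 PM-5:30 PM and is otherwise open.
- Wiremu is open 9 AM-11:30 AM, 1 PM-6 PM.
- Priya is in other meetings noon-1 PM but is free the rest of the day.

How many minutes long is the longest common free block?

120

Keanu free: 09:30-12:00, 13:00-14:30, 16:00-18:00 (invert busy blocks within the working day).
Leo free: 09:00-14:30, 15:30-18:00.
Nadia free: 09:30-11:30, 12:00-17:00, 17:30-18:00 (invert busy blocks within the working day).
Wiremu free: 09:00-11:30, 13:00-18:00.
Priya free: 09:00-12:00, 13:00-18:00 (invert busy blocks within the working day).
Keanu ∩ Leo: 09:30-12:00, 13:00-14:30, 16:00-18:00.
Keanu ∩ Leo ∩ Nadia: 09:30-11:30, 13:00-14:30, 16:00-17:00, 17:30-18:00.
Keanu ∩ Leo ∩ Nadia ∩ Wiremu: 09:30-11:30, 13:00-14:30, 16:00-17:00, 17:30-18:00.
Keanu ∩ Leo ∩ Nadia ∩ Wiremu ∩ Priya: 09:30-11:30, 13:00-14:30, 16:00-17:00, 17:30-18:00.
The longest is 09:30-11:30 at 120 minutes.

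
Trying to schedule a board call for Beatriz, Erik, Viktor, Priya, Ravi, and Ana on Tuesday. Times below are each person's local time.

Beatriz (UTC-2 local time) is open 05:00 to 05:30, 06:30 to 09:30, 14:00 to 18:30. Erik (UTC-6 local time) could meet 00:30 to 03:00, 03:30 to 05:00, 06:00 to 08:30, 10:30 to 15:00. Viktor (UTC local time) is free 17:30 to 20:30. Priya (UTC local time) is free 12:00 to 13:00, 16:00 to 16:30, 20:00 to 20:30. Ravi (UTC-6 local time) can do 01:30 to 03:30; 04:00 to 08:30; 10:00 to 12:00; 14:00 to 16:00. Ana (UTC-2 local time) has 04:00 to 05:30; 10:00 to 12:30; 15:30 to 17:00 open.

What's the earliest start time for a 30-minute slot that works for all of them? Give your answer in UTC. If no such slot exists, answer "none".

Beatriz in UTC: 07:00-07:30, 08:30-11:30, 16:00-20:30 (add 2h to convert from UTC-2).
Erik in UTC: 06:30-09:00, 09:30-11:00, 12:00-14:30, 16:30-21:00 (add 6h to convert from UTC-6).
Viktor in UTC: 17:30-20:30.
Priya in UTC: 12:00-13:00, 16:00-16:30, 20:00-20:30.
Ravi in UTC: 07:30-09:30, 10:00-14:30, 16:00-18:00, 20:00-22:00 (add 6h to convert from UTC-6).
Ana in UTC: 06:00-07:30, 12:00-14:30, 17:30-19:00 (add 2h to convert from UTC-2).
Beatriz ∩ Erik: 07:00-07:30, 08:30-09:00, 09:30-11:00, 16:30-20:30.
Beatriz ∩ Erik ∩ Viktor: 17:30-20:30.
Beatriz ∩ Erik ∩ Viktor ∩ Priya: 20:00-20:30.
Beatriz ∩ Erik ∩ Viktor ∩ Priya ∩ Ravi: 20:00-20:30.
Beatriz ∩ Erik ∩ Viktor ∩ Priya ∩ Ravi ∩ Ana: ∅.
There is no time when everyone is free.
No common window is at least 30 minutes long.

none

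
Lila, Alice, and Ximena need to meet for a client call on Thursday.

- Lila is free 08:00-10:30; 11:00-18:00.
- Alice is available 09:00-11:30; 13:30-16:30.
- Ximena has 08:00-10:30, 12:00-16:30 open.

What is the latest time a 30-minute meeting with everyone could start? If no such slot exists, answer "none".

16:00

Lila ∩ Alice: 09:00-10:30, 11:00-11:30, 13:30-16:30.
Lila ∩ Alice ∩ Ximena: 09:00-10:30, 13:30-16:30.
The last common window of at least 30 minutes is 13:30-16:30; a 30-minute meeting can start as late as 16:00 and still end by 16:30.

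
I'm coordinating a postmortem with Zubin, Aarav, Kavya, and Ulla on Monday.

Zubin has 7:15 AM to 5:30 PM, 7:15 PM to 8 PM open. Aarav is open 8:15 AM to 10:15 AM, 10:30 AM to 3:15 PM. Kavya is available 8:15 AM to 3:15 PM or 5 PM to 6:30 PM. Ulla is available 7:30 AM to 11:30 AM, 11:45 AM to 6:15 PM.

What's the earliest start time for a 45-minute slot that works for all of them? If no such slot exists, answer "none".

08:15

Zubin ∩ Aarav: 08:15-10:15, 10:30-15:15.
Zubin ∩ Aarav ∩ Kavya: 08:15-10:15, 10:30-15:15.
Zubin ∩ Aarav ∩ Kavya ∩ Ulla: 08:15-10:15, 10:30-11:30, 11:45-15:15.
Those are the intersection windows.
The first common window of at least 45 minutes is 08:15-10:15, so the earliest start is 08:15.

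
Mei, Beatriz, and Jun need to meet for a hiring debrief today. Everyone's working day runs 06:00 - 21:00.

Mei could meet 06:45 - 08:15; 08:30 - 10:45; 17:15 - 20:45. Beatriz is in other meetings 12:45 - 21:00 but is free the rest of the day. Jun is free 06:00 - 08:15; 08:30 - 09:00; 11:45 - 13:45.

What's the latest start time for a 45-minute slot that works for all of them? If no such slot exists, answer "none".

Mei free: 06:45-08:15, 08:30-10:45, 17:15-20:45.
Beatriz free: 06:00-12:45 (invert busy blocks within the working day).
Jun free: 06:00-08:15, 08:30-09:00, 11:45-13:45.
Mei ∩ Beatriz: 06:45-08:15, 08:30-10:45.
Mei ∩ Beatriz ∩ Jun: 06:45-08:15, 08:30-09:00.
The last common window of at least 45 minutes is 06:45-08:15; a 45-minute meeting can start as late as 07:30 and still end by 08:15.

07:30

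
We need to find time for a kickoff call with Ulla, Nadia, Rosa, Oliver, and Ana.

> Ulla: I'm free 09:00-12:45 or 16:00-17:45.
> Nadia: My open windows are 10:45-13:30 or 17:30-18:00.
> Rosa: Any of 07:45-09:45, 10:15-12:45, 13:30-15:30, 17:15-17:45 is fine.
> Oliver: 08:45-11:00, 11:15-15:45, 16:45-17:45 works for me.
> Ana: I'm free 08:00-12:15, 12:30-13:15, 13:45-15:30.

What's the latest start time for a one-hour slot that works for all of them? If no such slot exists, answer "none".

11:15

Ulla ∩ Nadia: 10:45-12:45, 17:30-17:45.
Ulla ∩ Nadia ∩ Rosa: 10:45-12:45, 17:30-17:45.
Ulla ∩ Nadia ∩ Rosa ∩ Oliver: 10:45-11:00, 11:15-12:45, 17:30-17:45.
Ulla ∩ Nadia ∩ Rosa ∩ Oliver ∩ Ana: 10:45-11:00, 11:15-12:15, 12:30-12:45.
Those are the intersection windows.
The last common window of at least 60 minutes is 11:15-12:15; a 60-minute meeting can start as late as 11:15 and still end by 12:15.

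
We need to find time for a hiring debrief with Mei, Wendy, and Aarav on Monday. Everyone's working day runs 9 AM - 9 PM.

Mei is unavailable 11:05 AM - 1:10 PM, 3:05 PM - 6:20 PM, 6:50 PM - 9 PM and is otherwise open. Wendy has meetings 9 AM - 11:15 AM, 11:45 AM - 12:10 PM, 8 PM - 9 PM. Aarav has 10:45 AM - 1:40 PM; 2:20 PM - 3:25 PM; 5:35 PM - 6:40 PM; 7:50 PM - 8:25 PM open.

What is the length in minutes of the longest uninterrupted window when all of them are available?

Mei free: 09:00-11:05, 13:10-15:05, 18:20-18:50 (invert busy blocks within the working day).
Wendy free: 11:15-11:45, 12:10-20:00 (invert busy blocks within the working day).
Aarav free: 10:45-13:40, 14:20-15:25, 17:35-18:40, 19:50-20:25.
Mei ∩ Wendy: 13:10-15:05, 18:20-18:50.
Mei ∩ Wendy ∩ Aarav: 13:10-13:40, 14:20-15:05, 18:20-18:40.
The longest is 14:20-15:05 at 45 minutes.

45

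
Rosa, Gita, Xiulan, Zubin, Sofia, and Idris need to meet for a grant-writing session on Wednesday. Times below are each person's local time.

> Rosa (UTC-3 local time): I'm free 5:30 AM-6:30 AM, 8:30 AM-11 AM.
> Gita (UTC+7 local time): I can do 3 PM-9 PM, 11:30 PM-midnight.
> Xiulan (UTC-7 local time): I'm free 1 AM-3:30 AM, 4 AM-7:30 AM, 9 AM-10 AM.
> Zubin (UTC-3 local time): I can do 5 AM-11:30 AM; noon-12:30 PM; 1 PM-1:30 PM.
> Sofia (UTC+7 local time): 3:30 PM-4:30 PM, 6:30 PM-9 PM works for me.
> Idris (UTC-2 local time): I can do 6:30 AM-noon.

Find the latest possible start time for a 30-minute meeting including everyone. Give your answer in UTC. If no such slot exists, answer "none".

13:30

Rosa in UTC: 08:30-09:30, 11:30-14:00 (add 3h to convert from UTC-3).
Gita in UTC: 08:00-14:00, 16:30-17:00 (subtract 7h to convert from UTC+7).
Xiulan in UTC: 08:00-10:30, 11:00-14:30, 16:00-17:00 (add 7h to convert from UTC-7).
Zubin in UTC: 08:00-14:30, 15:00-15:30, 16:00-16:30 (add 3h to convert from UTC-3).
Sofia in UTC: 08:30-09:30, 11:30-14:00 (subtract 7h to convert from UTC+7).
Idris in UTC: 08:30-14:00 (add 2h to convert from UTC-2).
Rosa ∩ Gita: 08:30-09:30, 11:30-14:00.
Rosa ∩ Gita ∩ Xiulan: 08:30-09:30, 11:30-14:00.
Rosa ∩ Gita ∩ Xiulan ∩ Zubin: 08:30-09:30, 11:30-14:00.
Rosa ∩ Gita ∩ Xiulan ∩ Zubin ∩ Sofia: 08:30-09:30, 11:30-14:00.
Rosa ∩ Gita ∩ Xiulan ∩ Zubin ∩ Sofia ∩ Idris: 08:30-09:30, 11:30-14:00.
So the common availability across everyone is 08:30-09:30, 11:30-14:00.
The last common window of at least 30 minutes is 11:30-14:00; a 30-minute meeting can start as late as 13:30 and still end by 14:00.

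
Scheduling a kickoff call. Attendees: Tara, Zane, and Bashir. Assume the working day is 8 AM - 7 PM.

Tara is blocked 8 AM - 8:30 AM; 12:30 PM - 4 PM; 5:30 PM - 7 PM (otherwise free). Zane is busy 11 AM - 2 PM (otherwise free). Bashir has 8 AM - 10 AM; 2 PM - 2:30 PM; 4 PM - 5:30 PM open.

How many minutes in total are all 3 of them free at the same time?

180

Tara free: 08:30-12:30, 16:00-17:30 (invert busy blocks within the working day).
Zane free: 08:00-11:00, 14:00-19:00 (invert busy blocks within the working day).
Bashir free: 08:00-10:00, 14:00-14:30, 16:00-17:30.
Tara ∩ Zane: 08:30-11:00, 16:00-17:30.
Tara ∩ Zane ∩ Bashir: 08:30-10:00, 16:00-17:30.
Those are the intersection windows.
Summing the common windows: 90 + 90 = 180 minutes.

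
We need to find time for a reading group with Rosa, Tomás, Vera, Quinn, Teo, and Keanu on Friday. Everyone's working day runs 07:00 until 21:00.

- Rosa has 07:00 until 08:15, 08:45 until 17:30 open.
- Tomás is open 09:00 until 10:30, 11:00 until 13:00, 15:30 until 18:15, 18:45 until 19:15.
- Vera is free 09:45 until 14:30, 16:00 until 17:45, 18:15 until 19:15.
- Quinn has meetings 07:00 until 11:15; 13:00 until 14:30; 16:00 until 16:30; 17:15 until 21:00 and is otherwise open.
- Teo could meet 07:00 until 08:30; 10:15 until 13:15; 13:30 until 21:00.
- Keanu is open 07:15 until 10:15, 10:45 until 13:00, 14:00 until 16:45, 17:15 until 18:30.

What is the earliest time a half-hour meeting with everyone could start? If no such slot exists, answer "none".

11:15

Rosa free: 07:00-08:15, 08:45-17:30.
Tomás free: 09:00-10:30, 11:00-13:00, 15:30-18:15, 18:45-19:15.
Vera free: 09:45-14:30, 16:00-17:45, 18:15-19:15.
Quinn free: 11:15-13:00, 14:30-16:00, 16:30-17:15 (invert busy blocks within the working day).
Teo free: 07:00-08:30, 10:15-13:15, 13:30-21:00.
Keanu free: 07:15-10:15, 10:45-13:00, 14:00-16:45, 17:15-18:30.
Rosa ∩ Tomás: 09:00-10:30, 11:00-13:00, 15:30-17:30.
Rosa ∩ Tomás ∩ Vera: 09:45-10:30, 11:00-13:00, 16:00-17:30.
Rosa ∩ Tomás ∩ Vera ∩ Quinn: 11:15-13:00, 16:30-17:15.
Rosa ∩ Tomás ∩ Vera ∩ Quinn ∩ Teo: 11:15-13:00, 16:30-17:15.
Rosa ∩ Tomás ∩ Vera ∩ Quinn ∩ Teo ∩ Keanu: 11:15-13:00, 16:30-16:45.
The first common window of at least 30 minutes is 11:15-13:00, so the earliest start is 11:15.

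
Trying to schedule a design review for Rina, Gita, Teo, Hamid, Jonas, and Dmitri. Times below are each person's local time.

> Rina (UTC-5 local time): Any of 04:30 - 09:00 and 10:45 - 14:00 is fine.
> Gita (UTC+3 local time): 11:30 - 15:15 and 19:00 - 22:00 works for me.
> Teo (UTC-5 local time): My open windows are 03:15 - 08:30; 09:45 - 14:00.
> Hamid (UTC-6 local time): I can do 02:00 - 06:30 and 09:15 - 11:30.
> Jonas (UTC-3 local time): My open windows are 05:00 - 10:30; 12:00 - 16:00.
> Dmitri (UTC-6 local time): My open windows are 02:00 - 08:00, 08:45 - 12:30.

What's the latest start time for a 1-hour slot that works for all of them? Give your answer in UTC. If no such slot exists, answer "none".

Rina in UTC: 09:30-14:00, 15:45-19:00 (add 5h to convert from UTC-5).
Gita in UTC: 08:30-12:15, 16:00-19:00 (subtract 3h to convert from UTC+3).
Teo in UTC: 08:15-13:30, 14:45-19:00 (add 5h to convert from UTC-5).
Hamid in UTC: 08:00-12:30, 15:15-17:30 (add 6h to convert from UTC-6).
Jonas in UTC: 08:00-13:30, 15:00-19:00 (add 3h to convert from UTC-3).
Dmitri in UTC: 08:00-14:00, 14:45-18:30 (add 6h to convert from UTC-6).
Rina ∩ Gita: 09:30-12:15, 16:00-19:00.
Rina ∩ Gita ∩ Teo: 09:30-12:15, 16:00-19:00.
Rina ∩ Gita ∩ Teo ∩ Hamid: 09:30-12:15, 16:00-17:30.
Rina ∩ Gita ∩ Teo ∩ Hamid ∩ Jonas: 09:30-12:15, 16:00-17:30.
Rina ∩ Gita ∩ Teo ∩ Hamid ∩ Jonas ∩ Dmitri: 09:30-12:15, 16:00-17:30.
Those are the intersection windows.
The last common window of at least 60 minutes is 16:00-17:30; a 60-minute meeting can start as late as 16:30 and still end by 17:30.

16:30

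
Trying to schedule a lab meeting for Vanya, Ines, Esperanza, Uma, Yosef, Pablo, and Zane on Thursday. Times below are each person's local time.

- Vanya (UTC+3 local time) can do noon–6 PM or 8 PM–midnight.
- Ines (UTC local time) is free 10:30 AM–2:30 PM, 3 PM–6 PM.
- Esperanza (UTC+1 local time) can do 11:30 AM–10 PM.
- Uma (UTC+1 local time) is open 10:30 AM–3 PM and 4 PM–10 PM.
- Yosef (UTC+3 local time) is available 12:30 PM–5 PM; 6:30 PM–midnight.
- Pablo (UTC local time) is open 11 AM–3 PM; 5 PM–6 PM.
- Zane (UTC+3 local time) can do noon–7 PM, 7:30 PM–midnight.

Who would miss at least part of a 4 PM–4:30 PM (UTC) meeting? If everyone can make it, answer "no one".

Vanya in UTC: 09:00-15:00, 17:00-21:00 (subtract 3h to convert from UTC+3).
Ines in UTC: 10:30-14:30, 15:00-18:00.
Esperanza in UTC: 10:30-21:00 (subtract 1h to convert from UTC+1).
Uma in UTC: 09:30-14:00, 15:00-21:00 (subtract 1h to convert from UTC+1).
Yosef in UTC: 09:30-14:00, 15:30-21:00 (subtract 3h to convert from UTC+3).
Pablo in UTC: 11:00-15:00, 17:00-18:00.
Zane in UTC: 09:00-16:00, 16:30-21:00 (subtract 3h to convert from UTC+3).
Vanya: not fully free for 16:00-16:30. Ines: free for 16:00-16:30. Esperanza: free for 16:00-16:30. Uma: free for 16:00-16:30. Yosef: free for 16:00-16:30. Pablo: not fully free for 16:00-16:30. Zane: not fully free for 16:00-16:30.

Pablo, Vanya, Zane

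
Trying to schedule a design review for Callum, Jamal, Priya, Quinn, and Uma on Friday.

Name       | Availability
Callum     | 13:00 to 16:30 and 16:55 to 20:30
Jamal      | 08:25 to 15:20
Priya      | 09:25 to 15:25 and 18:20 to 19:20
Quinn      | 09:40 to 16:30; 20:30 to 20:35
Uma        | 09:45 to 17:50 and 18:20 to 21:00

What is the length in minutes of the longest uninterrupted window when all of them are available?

Callum ∩ Jamal: 13:00-15:20.
Callum ∩ Jamal ∩ Priya: 13:00-15:20.
Callum ∩ Jamal ∩ Priya ∩ Quinn: 13:00-15:20.
Callum ∩ Jamal ∩ Priya ∩ Quinn ∩ Uma: 13:00-15:20.
So the common availability across everyone is 13:00-15:20.
The longest is 13:00-15:20 at 140 minutes.

140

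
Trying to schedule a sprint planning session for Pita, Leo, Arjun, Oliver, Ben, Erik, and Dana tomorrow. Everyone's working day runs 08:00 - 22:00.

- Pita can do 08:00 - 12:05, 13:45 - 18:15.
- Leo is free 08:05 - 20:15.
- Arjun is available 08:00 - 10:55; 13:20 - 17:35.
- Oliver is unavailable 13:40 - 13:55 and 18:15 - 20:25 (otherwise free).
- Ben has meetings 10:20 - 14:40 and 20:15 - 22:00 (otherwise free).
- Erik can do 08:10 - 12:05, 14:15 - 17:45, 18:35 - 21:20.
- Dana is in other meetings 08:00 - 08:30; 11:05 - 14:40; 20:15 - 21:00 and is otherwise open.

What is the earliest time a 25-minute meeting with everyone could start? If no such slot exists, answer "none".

08:30

Pita free: 08:00-12:05, 13:45-18:15.
Leo free: 08:05-20:15.
Arjun free: 08:00-10:55, 13:20-17:35.
Oliver free: 08:00-13:40, 13:55-18:15, 20:25-22:00 (invert busy blocks within the working day).
Ben free: 08:00-10:20, 14:40-20:15 (invert busy blocks within the working day).
Erik free: 08:10-12:05, 14:15-17:45, 18:35-21:20.
Dana free: 08:30-11:05, 14:40-20:15, 21:00-22:00 (invert busy blocks within the working day).
Pita ∩ Leo: 08:05-12:05, 13:45-18:15.
Pita ∩ Leo ∩ Arjun: 08:05-10:55, 13:45-17:35.
Pita ∩ Leo ∩ Arjun ∩ Oliver: 08:05-10:55, 13:55-17:35.
Pita ∩ Leo ∩ Arjun ∩ Oliver ∩ Ben: 08:05-10:20, 14:40-17:35.
Pita ∩ Leo ∩ Arjun ∩ Oliver ∩ Ben ∩ Erik: 08:10-10:20, 14:40-17:35.
Pita ∩ Leo ∩ Arjun ∩ Oliver ∩ Ben ∩ Erik ∩ Dana: 08:30-10:20, 14:40-17:35.
Those are the intersection windows.
The first common window of at least 25 minutes is 08:30-10:20, so the earliest start is 08:30.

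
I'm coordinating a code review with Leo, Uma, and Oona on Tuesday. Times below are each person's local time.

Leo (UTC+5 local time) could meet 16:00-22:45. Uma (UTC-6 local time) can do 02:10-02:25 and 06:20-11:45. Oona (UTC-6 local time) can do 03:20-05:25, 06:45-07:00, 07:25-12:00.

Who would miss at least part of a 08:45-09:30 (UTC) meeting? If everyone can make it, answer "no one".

Leo, Oona, Uma

Leo in UTC: 11:00-17:45 (subtract 5h to convert from UTC+5).
Uma in UTC: 08:10-08:25, 12:20-17:45 (add 6h to convert from UTC-6).
Oona in UTC: 09:20-11:25, 12:45-13:00, 13:25-18:00 (add 6h to convert from UTC-6).
Leo: not fully free for 08:45-09:30. Uma: not fully free for 08:45-09:30. Oona: not fully free for 08:45-09:30.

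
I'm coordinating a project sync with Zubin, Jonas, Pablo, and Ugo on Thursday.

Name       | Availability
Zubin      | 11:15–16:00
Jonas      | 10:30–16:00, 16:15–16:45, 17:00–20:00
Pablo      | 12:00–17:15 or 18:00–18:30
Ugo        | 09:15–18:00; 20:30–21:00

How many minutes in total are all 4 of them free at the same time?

Zubin ∩ Jonas: 11:15-16:00.
Zubin ∩ Jonas ∩ Pablo: 12:00-16:00.
Zubin ∩ Jonas ∩ Pablo ∩ Ugo: 12:00-16:00.
That's a single block of 240 minutes.

240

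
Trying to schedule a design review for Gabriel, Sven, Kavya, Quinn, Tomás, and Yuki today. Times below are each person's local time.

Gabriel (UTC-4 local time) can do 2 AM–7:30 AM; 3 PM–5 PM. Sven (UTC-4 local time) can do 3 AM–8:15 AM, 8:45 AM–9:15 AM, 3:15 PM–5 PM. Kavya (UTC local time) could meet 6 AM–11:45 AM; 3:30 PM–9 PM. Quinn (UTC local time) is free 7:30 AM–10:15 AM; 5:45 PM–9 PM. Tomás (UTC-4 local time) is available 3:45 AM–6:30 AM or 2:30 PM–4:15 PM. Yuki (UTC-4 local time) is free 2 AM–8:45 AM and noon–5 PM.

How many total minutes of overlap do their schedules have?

Gabriel in UTC: 06:00-11:30, 19:00-21:00 (add 4h to convert from UTC-4).
Sven in UTC: 07:00-12:15, 12:45-13:15, 19:15-21:00 (add 4h to convert from UTC-4).
Kavya in UTC: 06:00-11:45, 15:30-21:00.
Quinn in UTC: 07:30-10:15, 17:45-21:00.
Tomás in UTC: 07:45-10:30, 18:30-20:15 (add 4h to convert from UTC-4).
Yuki in UTC: 06:00-12:45, 16:00-21:00 (add 4h to convert from UTC-4).
Gabriel ∩ Sven: 07:00-11:30, 19:15-21:00.
Gabriel ∩ Sven ∩ Kavya: 07:00-11:30, 19:15-21:00.
Gabriel ∩ Sven ∩ Kavya ∩ Quinn: 07:30-10:15, 19:15-21:00.
Gabriel ∩ Sven ∩ Kavya ∩ Quinn ∩ Tomás: 07:45-10:15, 19:15-20:15.
Gabriel ∩ Sven ∩ Kavya ∩ Quinn ∩ Tomás ∩ Yuki: 07:45-10:15, 19:15-20:15.
So the common availability across everyone is 07:45-10:15, 19:15-20:15.
Summing the common windows: 150 + 60 = 210 minutes.

210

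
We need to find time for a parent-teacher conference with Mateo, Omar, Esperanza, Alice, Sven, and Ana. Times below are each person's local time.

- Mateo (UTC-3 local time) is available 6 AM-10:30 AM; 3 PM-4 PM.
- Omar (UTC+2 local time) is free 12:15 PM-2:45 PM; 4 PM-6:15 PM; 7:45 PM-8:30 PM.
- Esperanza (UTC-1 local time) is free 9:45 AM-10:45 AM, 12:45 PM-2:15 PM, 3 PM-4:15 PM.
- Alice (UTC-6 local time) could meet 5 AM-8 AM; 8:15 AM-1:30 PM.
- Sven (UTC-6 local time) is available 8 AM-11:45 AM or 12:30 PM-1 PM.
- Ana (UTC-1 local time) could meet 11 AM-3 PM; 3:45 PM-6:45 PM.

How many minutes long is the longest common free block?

0

Mateo in UTC: 09:00-13:30, 18:00-19:00 (add 3h to convert from UTC-3).
Omar in UTC: 10:15-12:45, 14:00-16:15, 17:45-18:30 (subtract 2h to convert from UTC+2).
Esperanza in UTC: 10:45-11:45, 13:45-15:15, 16:00-17:15 (add 1h to convert from UTC-1).
Alice in UTC: 11:00-14:00, 14:15-19:30 (add 6h to convert from UTC-6).
Sven in UTC: 14:00-17:45, 18:30-19:00 (add 6h to convert from UTC-6).
Ana in UTC: 12:00-16:00, 16:45-19:45 (add 1h to convert from UTC-1).
Mateo ∩ Omar: 10:15-12:45, 18:00-18:30.
Mateo ∩ Omar ∩ Esperanza: 10:45-11:45.
Mateo ∩ Omar ∩ Esperanza ∩ Alice: 11:00-11:45.
Mateo ∩ Omar ∩ Esperanza ∩ Alice ∩ Sven: ∅.
Mateo ∩ Omar ∩ Esperanza ∩ Alice ∩ Sven ∩ Ana: ∅.
There is no time when everyone is free.
No common window exists, so the longest block is 0 minutes.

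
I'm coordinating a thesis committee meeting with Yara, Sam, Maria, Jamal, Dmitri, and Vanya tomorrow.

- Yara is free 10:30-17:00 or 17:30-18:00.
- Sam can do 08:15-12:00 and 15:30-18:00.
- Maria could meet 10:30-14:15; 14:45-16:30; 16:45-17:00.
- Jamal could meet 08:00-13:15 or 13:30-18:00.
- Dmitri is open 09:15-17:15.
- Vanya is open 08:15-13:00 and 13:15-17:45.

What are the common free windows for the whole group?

10:30-12:00, 15:30-16:30, 16:45-17:00

Yara ∩ Sam: 10:30-12:00, 15:30-17:00, 17:30-18:00.
Yara ∩ Sam ∩ Maria: 10:30-12:00, 15:30-16:30, 16:45-17:00.
Yara ∩ Sam ∩ Maria ∩ Jamal: 10:30-12:00, 15:30-16:30, 16:45-17:00.
Yara ∩ Sam ∩ Maria ∩ Jamal ∩ Dmitri: 10:30-12:00, 15:30-16:30, 16:45-17:00.
Yara ∩ Sam ∩ Maria ∩ Jamal ∩ Dmitri ∩ Vanya: 10:30-12:00, 15:30-16:30, 16:45-17:00.
So the common availability across everyone is 10:30-12:00, 15:30-16:30, 16:45-17:00.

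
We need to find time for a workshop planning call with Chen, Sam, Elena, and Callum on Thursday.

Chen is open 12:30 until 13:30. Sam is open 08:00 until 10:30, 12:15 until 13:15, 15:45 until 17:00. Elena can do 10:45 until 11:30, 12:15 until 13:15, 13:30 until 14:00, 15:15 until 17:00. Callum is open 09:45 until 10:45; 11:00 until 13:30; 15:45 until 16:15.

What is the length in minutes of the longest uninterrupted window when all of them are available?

Chen ∩ Sam: 12:30-13:15.
Chen ∩ Sam ∩ Elena: 12:30-13:15.
Chen ∩ Sam ∩ Elena ∩ Callum: 12:30-13:15.
The longest is 12:30-13:15 at 45 minutes.

45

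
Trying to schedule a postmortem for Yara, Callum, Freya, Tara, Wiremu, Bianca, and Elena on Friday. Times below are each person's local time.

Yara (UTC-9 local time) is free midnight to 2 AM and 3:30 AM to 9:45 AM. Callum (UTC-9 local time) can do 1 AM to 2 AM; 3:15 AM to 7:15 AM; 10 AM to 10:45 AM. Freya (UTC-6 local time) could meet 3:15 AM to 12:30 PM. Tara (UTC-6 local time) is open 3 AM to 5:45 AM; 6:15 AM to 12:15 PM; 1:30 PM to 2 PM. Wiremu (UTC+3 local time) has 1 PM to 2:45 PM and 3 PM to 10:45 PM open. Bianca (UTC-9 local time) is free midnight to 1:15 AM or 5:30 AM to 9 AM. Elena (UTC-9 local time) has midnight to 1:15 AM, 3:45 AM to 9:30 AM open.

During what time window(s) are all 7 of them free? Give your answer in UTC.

Yara in UTC: 09:00-11:00, 12:30-18:45 (add 9h to convert from UTC-9).
Callum in UTC: 10:00-11:00, 12:15-16:15, 19:00-19:45 (add 9h to convert from UTC-9).
Freya in UTC: 09:15-18:30 (add 6h to convert from UTC-6).
Tara in UTC: 09:00-11:45, 12:15-18:15, 19:30-20:00 (add 6h to convert from UTC-6).
Wiremu in UTC: 10:00-11:45, 12:00-19:45 (subtract 3h to convert from UTC+3).
Bianca in UTC: 09:00-10:15, 14:30-18:00 (add 9h to convert from UTC-9).
Elena in UTC: 09:00-10:15, 12:45-18:30 (add 9h to convert from UTC-9).
Yara ∩ Callum: 10:00-11:00, 12:30-16:15.
Yara ∩ Callum ∩ Freya: 10:00-11:00, 12:30-16:15.
Yara ∩ Callum ∩ Freya ∩ Tara: 10:00-11:00, 12:30-16:15.
Yara ∩ Callum ∩ Freya ∩ Tara ∩ Wiremu: 10:00-11:00, 12:30-16:15.
Yara ∩ Callum ∩ Freya ∩ Tara ∩ Wiremu ∩ Bianca: 10:00-10:15, 14:30-16:15.
Yara ∩ Callum ∩ Freya ∩ Tara ∩ Wiremu ∩ Bianca ∩ Elena: 10:00-10:15, 14:30-16:15.
So the common availability across everyone is 10:00-10:15, 14:30-16:15.

10:00-10:15, 14:30-16:15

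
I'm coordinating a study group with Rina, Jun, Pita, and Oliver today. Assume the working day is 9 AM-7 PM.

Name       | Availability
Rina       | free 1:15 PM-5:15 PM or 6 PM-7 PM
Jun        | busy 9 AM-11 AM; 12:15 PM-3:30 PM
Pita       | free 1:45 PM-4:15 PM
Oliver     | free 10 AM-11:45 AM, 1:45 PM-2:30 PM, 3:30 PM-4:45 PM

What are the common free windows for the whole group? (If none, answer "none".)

Rina free: 13:15-17:15, 18:00-19:00.
Jun free: 11:00-12:15, 15:30-19:00 (invert busy blocks within the working day).
Pita free: 13:45-16:15.
Oliver free: 10:00-11:45, 13:45-14:30, 15:30-16:45.
Rina ∩ Jun: 15:30-17:15, 18:00-19:00.
Rina ∩ Jun ∩ Pita: 15:30-16:15.
Rina ∩ Jun ∩ Pita ∩ Oliver: 15:30-16:15.

15:30-16:15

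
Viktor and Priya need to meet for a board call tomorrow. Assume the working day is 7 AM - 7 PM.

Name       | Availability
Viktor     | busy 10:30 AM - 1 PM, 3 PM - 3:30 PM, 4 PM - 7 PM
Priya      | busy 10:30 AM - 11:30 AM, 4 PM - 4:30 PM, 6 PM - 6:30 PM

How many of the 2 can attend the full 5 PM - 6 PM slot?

1

Viktor free: 07:00-10:30, 13:00-15:00, 15:30-16:00 (invert busy blocks within the working day).
Priya free: 07:00-10:30, 11:30-16:00, 16:30-18:00, 18:30-19:00 (invert busy blocks within the working day).
Priya can make the full 17:00-18:00 slot — that's 1.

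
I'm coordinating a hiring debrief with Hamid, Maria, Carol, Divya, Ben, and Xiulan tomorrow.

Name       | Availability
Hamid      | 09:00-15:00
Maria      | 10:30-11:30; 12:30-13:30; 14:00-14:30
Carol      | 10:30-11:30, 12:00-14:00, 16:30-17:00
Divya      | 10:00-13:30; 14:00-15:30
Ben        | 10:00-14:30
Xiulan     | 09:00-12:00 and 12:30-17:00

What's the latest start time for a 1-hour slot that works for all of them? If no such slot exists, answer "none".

12:30

Hamid ∩ Maria: 10:30-11:30, 12:30-13:30, 14:00-14:30.
Hamid ∩ Maria ∩ Carol: 10:30-11:30, 12:30-13:30.
Hamid ∩ Maria ∩ Carol ∩ Divya: 10:30-11:30, 12:30-13:30.
Hamid ∩ Maria ∩ Carol ∩ Divya ∩ Ben: 10:30-11:30, 12:30-13:30.
Hamid ∩ Maria ∩ Carol ∩ Divya ∩ Ben ∩ Xiulan: 10:30-11:30, 12:30-13:30.
So the common availability across everyone is 10:30-11:30, 12:30-13:30.
The last common window of at least 60 minutes is 12:30-13:30; a 60-minute meeting can start as late as 12:30 and still end by 13:30.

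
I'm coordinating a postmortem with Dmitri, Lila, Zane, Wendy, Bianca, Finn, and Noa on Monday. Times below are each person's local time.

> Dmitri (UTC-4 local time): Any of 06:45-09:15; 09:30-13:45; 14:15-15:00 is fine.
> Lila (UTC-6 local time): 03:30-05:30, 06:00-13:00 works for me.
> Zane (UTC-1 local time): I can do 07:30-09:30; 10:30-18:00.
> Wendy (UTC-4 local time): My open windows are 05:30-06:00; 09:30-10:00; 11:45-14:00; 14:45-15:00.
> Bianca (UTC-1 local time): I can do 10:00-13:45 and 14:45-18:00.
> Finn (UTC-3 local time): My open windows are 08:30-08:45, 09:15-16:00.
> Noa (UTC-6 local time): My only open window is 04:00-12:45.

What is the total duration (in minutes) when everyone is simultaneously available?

Dmitri in UTC: 10:45-13:15, 13:30-17:45, 18:15-19:00 (add 4h to convert from UTC-4).
Lila in UTC: 09:30-11:30, 12:00-19:00 (add 6h to convert from UTC-6).
Zane in UTC: 08:30-10:30, 11:30-19:00 (add 1h to convert from UTC-1).
Wendy in UTC: 09:30-10:00, 13:30-14:00, 15:45-18:00, 18:45-19:00 (add 4h to convert from UTC-4).
Bianca in UTC: 11:00-14:45, 15:45-19:00 (add 1h to convert from UTC-1).
Finn in UTC: 11:30-11:45, 12:15-19:00 (add 3h to convert from UTC-3).
Noa in UTC: 10:00-18:45 (add 6h to convert from UTC-6).
Dmitri ∩ Lila: 10:45-11:30, 12:00-13:15, 13:30-17:45, 18:15-19:00.
Dmitri ∩ Lila ∩ Zane: 12:00-13:15, 13:30-17:45, 18:15-19:00.
Dmitri ∩ Lila ∩ Zane ∩ Wendy: 13:30-14:00, 15:45-17:45, 18:45-19:00.
Dmitri ∩ Lila ∩ Zane ∩ Wendy ∩ Bianca: 13:30-14:00, 15:45-17:45, 18:45-19:00.
Dmitri ∩ Lila ∩ Zane ∩ Wendy ∩ Bianca ∩ Finn: 13:30-14:00, 15:45-17:45, 18:45-19:00.
Dmitri ∩ Lila ∩ Zane ∩ Wendy ∩ Bianca ∩ Finn ∩ Noa: 13:30-14:00, 15:45-17:45.
Summing the common windows: 30 + 120 = 150 minutes.

150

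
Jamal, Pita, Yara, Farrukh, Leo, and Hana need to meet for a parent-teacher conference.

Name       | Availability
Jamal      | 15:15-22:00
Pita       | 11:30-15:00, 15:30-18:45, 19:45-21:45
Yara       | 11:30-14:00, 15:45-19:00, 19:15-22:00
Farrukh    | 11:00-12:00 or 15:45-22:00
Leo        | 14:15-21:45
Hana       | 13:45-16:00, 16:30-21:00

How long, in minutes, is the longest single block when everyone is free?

Jamal ∩ Pita: 15:30-18:45, 19:45-21:45.
Jamal ∩ Pita ∩ Yara: 15:45-18:45, 19:45-21:45.
Jamal ∩ Pita ∩ Yara ∩ Farrukh: 15:45-18:45, 19:45-21:45.
Jamal ∩ Pita ∩ Yara ∩ Farrukh ∩ Leo: 15:45-18:45, 19:45-21:45.
Jamal ∩ Pita ∩ Yara ∩ Farrukh ∩ Leo ∩ Hana: 15:45-16:00, 16:30-18:45, 19:45-21:00.
Those are the intersection windows.
The longest is 16:30-18:45 at 135 minutes.

135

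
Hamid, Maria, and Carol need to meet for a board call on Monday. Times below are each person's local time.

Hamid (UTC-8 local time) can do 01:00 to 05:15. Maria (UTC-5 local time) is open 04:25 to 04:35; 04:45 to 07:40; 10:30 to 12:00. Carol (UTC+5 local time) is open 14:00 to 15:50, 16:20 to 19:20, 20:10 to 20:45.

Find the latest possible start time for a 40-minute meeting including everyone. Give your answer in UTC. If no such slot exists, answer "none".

12:00

Hamid in UTC: 09:00-13:15 (add 8h to convert from UTC-8).
Maria in UTC: 09:25-09:35, 09:45-12:40, 15:30-17:00 (add 5h to convert from UTC-5).
Carol in UTC: 09:00-10:50, 11:20-14:20, 15:10-15:45 (subtract 5h to convert from UTC+5).
Hamid ∩ Maria: 09:25-09:35, 09:45-12:40.
Hamid ∩ Maria ∩ Carol: 09:25-09:35, 09:45-10:50, 11:20-12:40.
Those are the intersection windows.
The last common window of at least 40 minutes is 11:20-12:40; a 40-minute meeting can start as late as 12:00 and still end by 12:40.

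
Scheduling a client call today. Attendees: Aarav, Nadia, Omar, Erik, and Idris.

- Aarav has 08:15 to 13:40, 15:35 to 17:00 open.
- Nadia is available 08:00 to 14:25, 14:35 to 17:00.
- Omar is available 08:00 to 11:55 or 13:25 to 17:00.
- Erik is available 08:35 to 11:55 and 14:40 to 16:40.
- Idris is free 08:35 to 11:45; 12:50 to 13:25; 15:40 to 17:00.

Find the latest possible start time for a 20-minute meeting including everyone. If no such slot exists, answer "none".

Aarav ∩ Nadia: 08:15-13:40, 15:35-17:00.
Aarav ∩ Nadia ∩ Omar: 08:15-11:55, 13:25-13:40, 15:35-17:00.
Aarav ∩ Nadia ∩ Omar ∩ Erik: 08:35-11:55, 15:35-16:40.
Aarav ∩ Nadia ∩ Omar ∩ Erik ∩ Idris: 08:35-11:45, 15:40-16:40.
The last common window of at least 20 minutes is 15:40-16:40; a 20-minute meeting can start as late as 16:20 and still end by 16:40.

16:20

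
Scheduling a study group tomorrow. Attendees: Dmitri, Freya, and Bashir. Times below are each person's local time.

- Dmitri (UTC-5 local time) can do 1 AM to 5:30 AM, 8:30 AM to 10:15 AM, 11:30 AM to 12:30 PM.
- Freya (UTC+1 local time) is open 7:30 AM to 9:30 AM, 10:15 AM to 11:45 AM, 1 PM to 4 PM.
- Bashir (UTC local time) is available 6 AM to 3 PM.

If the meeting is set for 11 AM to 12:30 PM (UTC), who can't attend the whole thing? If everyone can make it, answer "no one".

Dmitri in UTC: 06:00-10:30, 13:30-15:15, 16:30-17:30 (add 5h to convert from UTC-5).
Freya in UTC: 06:30-08:30, 09:15-10:45, 12:00-15:00 (subtract 1h to convert from UTC+1).
Bashir in UTC: 06:00-15:00.
Dmitri: not fully free for 11:00-12:30. Freya: not fully free for 11:00-12:30. Bashir: free for 11:00-12:30.

Dmitri, Freya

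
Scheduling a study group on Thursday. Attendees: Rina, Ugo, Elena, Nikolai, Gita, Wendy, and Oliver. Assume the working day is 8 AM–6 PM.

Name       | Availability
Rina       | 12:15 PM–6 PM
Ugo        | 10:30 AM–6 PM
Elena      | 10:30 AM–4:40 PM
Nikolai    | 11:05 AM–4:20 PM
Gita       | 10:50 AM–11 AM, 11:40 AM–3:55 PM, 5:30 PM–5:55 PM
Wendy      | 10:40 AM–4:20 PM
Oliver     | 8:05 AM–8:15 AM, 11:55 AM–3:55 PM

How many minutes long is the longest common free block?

220

Rina ∩ Ugo: 12:15-18:00.
Rina ∩ Ugo ∩ Elena: 12:15-16:40.
Rina ∩ Ugo ∩ Elena ∩ Nikolai: 12:15-16:20.
Rina ∩ Ugo ∩ Elena ∩ Nikolai ∩ Gita: 12:15-15:55.
Rina ∩ Ugo ∩ Elena ∩ Nikolai ∩ Gita ∩ Wendy: 12:15-15:55.
Rina ∩ Ugo ∩ Elena ∩ Nikolai ∩ Gita ∩ Wendy ∩ Oliver: 12:15-15:55.
So the common availability across everyone is 12:15-15:55.
The longest is 12:15-15:55 at 220 minutes.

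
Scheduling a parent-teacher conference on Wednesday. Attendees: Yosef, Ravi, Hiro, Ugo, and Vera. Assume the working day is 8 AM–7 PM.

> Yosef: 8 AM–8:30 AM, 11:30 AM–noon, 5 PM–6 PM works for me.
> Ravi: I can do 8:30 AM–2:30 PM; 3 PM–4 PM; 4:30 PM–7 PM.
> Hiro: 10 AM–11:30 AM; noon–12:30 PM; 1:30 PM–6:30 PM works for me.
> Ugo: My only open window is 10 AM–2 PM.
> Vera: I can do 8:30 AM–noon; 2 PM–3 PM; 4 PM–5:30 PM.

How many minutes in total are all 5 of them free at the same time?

Yosef ∩ Ravi: 11:30-12:00, 17:00-18:00.
Yosef ∩ Ravi ∩ Hiro: 17:00-18:00.
Yosef ∩ Ravi ∩ Hiro ∩ Ugo: ∅.
Yosef ∩ Ravi ∩ Hiro ∩ Ugo ∩ Vera: ∅.
There is no time when everyone is free.
There is no common window, so the total is 0 minutes.

0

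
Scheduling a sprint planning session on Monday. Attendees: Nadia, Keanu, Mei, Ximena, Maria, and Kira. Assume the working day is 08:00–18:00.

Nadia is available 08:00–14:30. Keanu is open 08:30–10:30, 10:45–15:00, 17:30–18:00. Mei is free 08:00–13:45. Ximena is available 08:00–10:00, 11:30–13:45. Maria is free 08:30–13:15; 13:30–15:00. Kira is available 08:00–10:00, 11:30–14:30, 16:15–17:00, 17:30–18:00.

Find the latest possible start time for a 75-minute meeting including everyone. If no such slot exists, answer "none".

Nadia ∩ Keanu: 08:30-10:30, 10:45-14:30.
Nadia ∩ Keanu ∩ Mei: 08:30-10:30, 10:45-13:45.
Nadia ∩ Keanu ∩ Mei ∩ Ximena: 08:30-10:00, 11:30-13:45.
Nadia ∩ Keanu ∩ Mei ∩ Ximena ∩ Maria: 08:30-10:00, 11:30-13:15, 13:30-13:45.
Nadia ∩ Keanu ∩ Mei ∩ Ximena ∩ Maria ∩ Kira: 08:30-10:00, 11:30-13:15, 13:30-13:45.
The last common window of at least 75 minutes is 11:30-13:15; a 75-minute meeting can start as late as 12:00 and still end by 13:15.

12:00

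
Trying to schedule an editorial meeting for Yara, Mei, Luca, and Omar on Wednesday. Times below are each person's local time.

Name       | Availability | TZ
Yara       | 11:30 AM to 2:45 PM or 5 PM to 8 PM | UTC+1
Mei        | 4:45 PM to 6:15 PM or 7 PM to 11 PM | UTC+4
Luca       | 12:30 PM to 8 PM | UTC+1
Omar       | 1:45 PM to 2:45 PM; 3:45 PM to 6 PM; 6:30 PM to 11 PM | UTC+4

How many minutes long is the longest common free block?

180

Yara in UTC: 10:30-13:45, 16:00-19:00 (subtract 1h to convert from UTC+1).
Mei in UTC: 12:45-14:15, 15:00-19:00 (subtract 4h to convert from UTC+4).
Luca in UTC: 11:30-19:00 (subtract 1h to convert from UTC+1).
Omar in UTC: 09:45-10:45, 11:45-14:00, 14:30-19:00 (subtract 4h to convert from UTC+4).
Yara ∩ Mei: 12:45-13:45, 16:00-19:00.
Yara ∩ Mei ∩ Luca: 12:45-13:45, 16:00-19:00.
Yara ∩ Mei ∩ Luca ∩ Omar: 12:45-13:45, 16:00-19:00.
The longest is 16:00-19:00 at 180 minutes.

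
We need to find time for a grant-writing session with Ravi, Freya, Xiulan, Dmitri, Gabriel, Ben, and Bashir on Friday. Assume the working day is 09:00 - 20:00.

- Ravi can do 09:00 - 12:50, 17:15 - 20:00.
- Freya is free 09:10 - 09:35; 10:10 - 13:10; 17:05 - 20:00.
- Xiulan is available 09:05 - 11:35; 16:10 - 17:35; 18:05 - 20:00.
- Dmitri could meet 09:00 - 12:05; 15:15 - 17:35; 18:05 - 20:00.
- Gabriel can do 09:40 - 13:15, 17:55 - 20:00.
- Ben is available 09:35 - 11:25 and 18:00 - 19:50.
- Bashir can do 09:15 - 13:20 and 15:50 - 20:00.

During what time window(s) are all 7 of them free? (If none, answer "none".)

10:10-11:25, 18:05-19:50

Ravi ∩ Freya: 09:10-09:35, 10:10-12:50, 17:15-20:00.
Ravi ∩ Freya ∩ Xiulan: 09:10-09:35, 10:10-11:35, 17:15-17:35, 18:05-20:00.
Ravi ∩ Freya ∩ Xiulan ∩ Dmitri: 09:10-09:35, 10:10-11:35, 17:15-17:35, 18:05-20:00.
Ravi ∩ Freya ∩ Xiulan ∩ Dmitri ∩ Gabriel: 10:10-11:35, 18:05-20:00.
Ravi ∩ Freya ∩ Xiulan ∩ Dmitri ∩ Gabriel ∩ Ben: 10:10-11:25, 18:05-19:50.
Ravi ∩ Freya ∩ Xiulan ∩ Dmitri ∩ Gabriel ∩ Ben ∩ Bashir: 10:10-11:25, 18:05-19:50.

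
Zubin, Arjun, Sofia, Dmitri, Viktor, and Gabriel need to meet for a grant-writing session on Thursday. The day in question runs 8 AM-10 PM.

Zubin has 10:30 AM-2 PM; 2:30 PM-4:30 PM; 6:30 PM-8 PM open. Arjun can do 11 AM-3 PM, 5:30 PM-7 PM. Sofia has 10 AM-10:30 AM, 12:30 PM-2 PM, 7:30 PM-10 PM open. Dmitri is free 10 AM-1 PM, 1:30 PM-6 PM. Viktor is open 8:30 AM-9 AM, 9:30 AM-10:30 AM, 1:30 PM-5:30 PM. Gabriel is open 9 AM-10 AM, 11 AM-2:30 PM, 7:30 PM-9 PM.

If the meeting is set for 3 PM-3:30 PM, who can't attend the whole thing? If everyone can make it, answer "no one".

Zubin: free for 15:00-15:30. Arjun: not fully free for 15:00-15:30. Sofia: not fully free for 15:00-15:30. Dmitri: free for 15:00-15:30. Viktor: free for 15:00-15:30. Gabriel: not fully free for 15:00-15:30.

Arjun, Gabriel, Sofia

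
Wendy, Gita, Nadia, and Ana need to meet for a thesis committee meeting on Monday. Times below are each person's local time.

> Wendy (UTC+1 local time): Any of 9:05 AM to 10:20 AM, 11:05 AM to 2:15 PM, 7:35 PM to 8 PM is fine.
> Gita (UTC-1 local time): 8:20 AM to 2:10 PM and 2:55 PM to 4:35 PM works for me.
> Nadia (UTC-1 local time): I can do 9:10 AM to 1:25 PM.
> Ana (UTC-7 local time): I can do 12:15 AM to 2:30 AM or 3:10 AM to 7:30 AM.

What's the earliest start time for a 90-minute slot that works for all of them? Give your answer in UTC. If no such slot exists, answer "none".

10:10

Wendy in UTC: 08:05-09:20, 10:05-13:15, 18:35-19:00 (subtract 1h to convert from UTC+1).
Gita in UTC: 09:20-15:10, 15:55-17:35 (add 1h to convert from UTC-1).
Nadia in UTC: 10:10-14:25 (add 1h to convert from UTC-1).
Ana in UTC: 07:15-09:30, 10:10-14:30 (add 7h to convert from UTC-7).
Wendy ∩ Gita: 10:05-13:15.
Wendy ∩ Gita ∩ Nadia: 10:10-13:15.
Wendy ∩ Gita ∩ Nadia ∩ Ana: 10:10-13:15.
The first common window of at least 90 minutes is 10:10-13:15, so the earliest start is 10:10.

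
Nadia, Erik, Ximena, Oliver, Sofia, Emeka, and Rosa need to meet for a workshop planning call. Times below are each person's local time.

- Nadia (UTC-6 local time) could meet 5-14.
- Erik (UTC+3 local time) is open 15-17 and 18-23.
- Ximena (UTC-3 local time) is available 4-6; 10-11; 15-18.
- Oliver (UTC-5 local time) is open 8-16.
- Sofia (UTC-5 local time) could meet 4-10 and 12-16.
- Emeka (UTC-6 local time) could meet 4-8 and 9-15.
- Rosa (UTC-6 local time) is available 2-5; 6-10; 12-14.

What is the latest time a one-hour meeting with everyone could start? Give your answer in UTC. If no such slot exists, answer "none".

19:00

Nadia in UTC: 11:00-20:00 (add 6h to convert from UTC-6).
Erik in UTC: 12:00-14:00, 15:00-20:00 (subtract 3h to convert from UTC+3).
Ximena in UTC: 07:00-09:00, 13:00-14:00, 18:00-21:00 (add 3h to convert from UTC-3).
Oliver in UTC: 13:00-21:00 (add 5h to convert from UTC-5).
Sofia in UTC: 09:00-15:00, 17:00-21:00 (add 5h to convert from UTC-5).
Emeka in UTC: 10:00-14:00, 15:00-21:00 (add 6h to convert from UTC-6).
Rosa in UTC: 08:00-11:00, 12:00-16:00, 18:00-20:00 (add 6h to convert from UTC-6).
Nadia ∩ Erik: 12:00-14:00, 15:00-20:00.
Nadia ∩ Erik ∩ Ximena: 13:00-14:00, 18:00-20:00.
Nadia ∩ Erik ∩ Ximena ∩ Oliver: 13:00-14:00, 18:00-20:00.
Nadia ∩ Erik ∩ Ximena ∩ Oliver ∩ Sofia: 13:00-14:00, 18:00-20:00.
Nadia ∩ Erik ∩ Ximena ∩ Oliver ∩ Sofia ∩ Emeka: 13:00-14:00, 18:00-20:00.
Nadia ∩ Erik ∩ Ximena ∩ Oliver ∩ Sofia ∩ Emeka ∩ Rosa: 13:00-14:00, 18:00-20:00.
The last common window of at least 60 minutes is 18:00-20:00; a 60-minute meeting can start as late as 19:00 and still end by 20:00.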